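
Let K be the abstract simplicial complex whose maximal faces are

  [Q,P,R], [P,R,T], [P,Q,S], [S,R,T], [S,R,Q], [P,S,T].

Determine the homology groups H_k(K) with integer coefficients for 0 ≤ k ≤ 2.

H_0 = Z,  H_1 = 0,  H_2 = Z.

We work with the vertex ordering P < Q < R < S < T. The simplices of K, each written with vertices in increasing order, are:

  0-simplices (5): P, Q, R, S, T
  1-simplices (9): PQ, PR, PS, PT, QR, QS, RS, RT, ST
  2-simplices (6): PQR, PQS, PRT, PST, QRS, RST

so the chain groups are C_0 ≅ Z^5, C_1 ≅ Z^9, C_2 ≅ Z^6.

Boundary ∂_1: C_1 → C_0 is given by ∂[p,q] = [q] − [p]. For instance
  ∂RS = S − R.
The resulting 5×9 matrix has rank 4, and its Smith normal form has invariant factors (1,1,1,1).

Boundary ∂_2: C_2 → C_1 acts by ∂[p,q,r] = [q,r] − [p,r] + [p,q]. For instance
  ∂QRS = RS − QS + QR,
  ∂RST = ST − RT + RS.
The 9×6 boundary matrix has rank 5 and Smith normal form diag(1,1,1,1,1).

Computing H_k = (kernel of ∂_k) / (image of ∂_{k+1}):

  H_0: rank C_0 − rank ∂_1 = 5 − 4 = 1, and the invariant factors of ∂_1 are all 1, so H_0 = Z.
  H_1: rank ker ∂_1 − rank ∂_2 = (9 − 4) − 5 = 0, and the invariant factors of ∂_2 are all 1, so H_1 = 0.
  H_2: rank ker ∂_2 − rank ∂_3 = (6 − 5) − 0 = 1, and there is no ∂_3, so H_2 = Z.

As a check, the Euler characteristic is 5 − 9 + 6 = 2, which agrees with 1 − 0 + 1 = 2.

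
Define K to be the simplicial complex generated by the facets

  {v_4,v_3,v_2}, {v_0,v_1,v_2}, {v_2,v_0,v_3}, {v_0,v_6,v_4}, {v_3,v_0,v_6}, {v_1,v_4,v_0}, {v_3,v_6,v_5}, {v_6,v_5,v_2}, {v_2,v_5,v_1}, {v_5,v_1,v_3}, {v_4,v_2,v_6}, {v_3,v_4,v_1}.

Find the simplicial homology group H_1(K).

Fix the vertex order v_0 < v_1 < v_2 < v_3 < v_4 < v_5 < v_6 and write every simplex with vertices in increasing order. Then dim K = 2 and the simplices of K are:

  0-simplices (7): [v_0], [v_1], [v_2], [v_3], [v_4], [v_5], [v_6]
  1-simplices (18): (18 of them)
  2-simplices (12): (12 of them)

Hence C_0 ≅ Z^7, C_1 ≅ Z^18, C_2 ≅ Z^12.

Boundary ∂_1: C_1 → C_0 maps an edge to its endpoints' difference, ∂[p,q] = q − p. For instance
  ∂[v_0,v_1] = [v_1] − [v_0].
The 7×18 boundary matrix has rank 6 and Smith normal form diag(1,1,1,1,1,1).

The boundary map ∂_2: C_2 → C_1 acts by ∂[p,q,r] = [q,r] − [p,r] + [p,q]. For instance
  ∂[v_0,v_2,v_3] = [v_2,v_3] − [v_0,v_3] + [v_0,v_2],
  ∂[v_1,v_3,v_4] = [v_3,v_4] − [v_1,v_4] + [v_1,v_3].
The resulting 18×12 matrix has rank 12, and its Smith normal form has invariant factors (1,1,1,1,1,1,1,1,1,1,1,2).

Computing H_k = (kernel of ∂_k) / (image of ∂_{k+1}):

  H_1: rank ker ∂_1 − rank ∂_2 = (18 − 6) − 12 = 0, and ∂_2 has invariant factor 2 > 1, so H_1 ≅ Z/2.

H_1 ≅ Z/2.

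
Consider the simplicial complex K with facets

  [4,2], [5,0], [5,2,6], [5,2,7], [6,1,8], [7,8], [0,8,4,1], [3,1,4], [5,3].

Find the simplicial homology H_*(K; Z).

H_0 = Z,  H_1 = Z^4,  H_2 = 0,  H_3 = 0.

Fix the vertex order 0 < 1 < 2 < 3 < 4 < 5 < 6 < 7 < 8 and write every simplex with vertices in increasing order. Then dim K = 3 and the simplices of K are:

  0-simplices (9): [0], [1], [2], [3], [4], [5], [6], [7], [8]
  1-simplices (19): [0,1], [0,4], [0,5], [0,8], [1,3], [1,4], [1,6], [1,8], [2,4], [2,5], [2,6], [2,7], [3,4], [3,5], [4,8], [5,6], [5,7], [6,8], [7,8]
  2-simplices (8): [0,1,4], [0,1,8], [0,4,8], [1,3,4], [1,4,8], [1,6,8], [2,5,6], [2,5,7]
  3-simplices (1): [0,1,4,8]

so the chain groups are C_0 ≅ Z^9, C_1 ≅ Z^19, C_2 ≅ Z^8, C_3 ≅ Z^1.

Boundary ∂_1: C_1 → C_0 sends each edge [p,q] (with p < q) to q − p. For instance
  ∂[1,3] = [3] − [1].
The resulting 9×19 matrix has rank 8, and its Smith normal form has invariant factors (1,1,1,1,1,1,1,1).

Boundary ∂_2: C_2 → C_1 acts by ∂[p,q,r] = [q,r] − [p,r] + [p,q]. For instance
  ∂[2,5,7] = [5,7] − [2,7] + [2,5],
  ∂[1,6,8] = [6,8] − [1,8] + [1,6].
The resulting 19×8 matrix has rank 7, and its Smith normal form has invariant factors (1,1,1,1,1,1,1).

Boundary ∂_3: C_3 → C_2 sends each 3-simplex σ to the alternating sum Σ_i (−1)^i (σ with its i-th vertex removed). For instance
  ∂[0,1,4,8] = [1,4,8] − [0,4,8] + [0,1,8] − [0,1,4].
This gives a 8×1 integer matrix of rank 1; reducing to Smith normal form yields diagonal entries (1).

Computing H_k = (kernel of ∂_k) / (image of ∂_{k+1}):

  H_0: rank C_0 − rank ∂_1 = 9 − 8 = 1, and the invariant factors of ∂_1 are all 1, so H_0 = Z.
  H_1: rank ker ∂_1 − rank ∂_2 = (19 − 8) − 7 = 4, and the invariant factors of ∂_2 are all 1, so H_1 = Z^4.
  H_2: rank ker ∂_2 − rank ∂_3 = (8 − 7) − 1 = 0, and the invariant factors of ∂_3 are all 1, so H_2 = 0.
  H_3: rank ker ∂_3 − rank ∂_4 = (1 − 1) − 0 = 0, and there is no ∂_4, so H_3 = 0.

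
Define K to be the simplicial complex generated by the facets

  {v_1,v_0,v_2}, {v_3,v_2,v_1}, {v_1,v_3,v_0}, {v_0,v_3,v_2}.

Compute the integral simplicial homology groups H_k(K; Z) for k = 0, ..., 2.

Fix the vertex order v_0 < v_1 < v_2 < v_3 and write every simplex with vertices in increasing order. Then dim K = 2 and the simplices of K are:

  0-simplices (4): [v_0], [v_1], [v_2], [v_3]
  1-simplices (6): [v_0,v_1], [v_0,v_2], [v_0,v_3], [v_1,v_2], [v_1,v_3], [v_2,v_3]
  2-simplices (4): [v_0,v_1,v_2], [v_0,v_1,v_3], [v_0,v_2,v_3], [v_1,v_2,v_3]

Hence C_0 ≅ Z^4, C_1 ≅ Z^6, C_2 ≅ Z^4.

∂_1: C_1 → C_0 maps an edge to its endpoints' difference, ∂[p,q] = q − p.
This gives a 4×6 integer matrix of rank 3; reducing to Smith normal form yields diagonal entries (1,1,1).

∂_2: C_2 → C_1 acts by ∂[p,q,r] = [q,r] − [p,r] + [p,q]. For instance
  ∂[v_0,v_2,v_3] = [v_2,v_3] − [v_0,v_3] + [v_0,v_2],
  ∂[v_0,v_1,v_3] = [v_1,v_3] − [v_0,v_3] + [v_0,v_1].
The 6×4 boundary matrix has rank 3 and Smith normal form diag(1,1,1).

Now H_k = ker ∂_k / im ∂_{k+1}, so:

  H_0: rank C_0 − rank ∂_1 = 4 − 3 = 1, and the invariant factors of ∂_1 are all 1, so H_0 = Z.
  H_1: rank ker ∂_1 − rank ∂_2 = (6 − 3) − 3 = 0, and the invariant factors of ∂_2 are all 1, so H_1 = 0.
  H_2: rank ker ∂_2 − rank ∂_3 = (4 − 3) − 0 = 1, and there is no ∂_3, so H_2 = Z.

(K is a triangulation of the 2-sphere S^2.)

H_0 ≅ Z,  H_1 = 0,  H_2 ≅ Z.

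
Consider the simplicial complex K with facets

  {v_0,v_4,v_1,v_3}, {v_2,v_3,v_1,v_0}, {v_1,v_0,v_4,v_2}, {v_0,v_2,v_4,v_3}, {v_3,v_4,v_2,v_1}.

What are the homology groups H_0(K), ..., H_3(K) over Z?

Fix the vertex order v_0 < v_1 < v_2 < v_3 < v_4 and write every simplex with vertices in increasing order. Then dim K = 3 and the simplices of K are:

  0-simplices (5): [v_0], [v_1], [v_2], [v_3], [v_4]
  1-simplices (10): [v_0,v_1], [v_0,v_2], [v_0,v_3], [v_0,v_4], [v_1,v_2], [v_1,v_3], [v_1,v_4], [v_2,v_3], [v_2,v_4], [v_3,v_4]
  2-simplices (10): [v_0,v_1,v_2], [v_0,v_1,v_3], [v_0,v_1,v_4], [v_0,v_2,v_3], [v_0,v_2,v_4], [v_0,v_3,v_4], [v_1,v_2,v_3], [v_1,v_2,v_4], [v_1,v_3,v_4], [v_2,v_3,v_4]
  3-simplices (5): [v_0,v_1,v_2,v_3], [v_0,v_1,v_2,v_4], [v_0,v_1,v_3,v_4], [v_0,v_2,v_3,v_4], [v_1,v_2,v_3,v_4]

giving chain groups C_0 ≅ Z^5, C_1 ≅ Z^10, C_2 ≅ Z^10, C_3 ≅ Z^5.

∂_1: C_1 → C_0 is given by ∂[p,q] = [q] − [p]. For instance
  ∂[v_3,v_4] = [v_4] − [v_3].
The 5×10 boundary matrix has rank 4 and Smith normal form diag(1,1,1,1).

∂_2: C_2 → C_1 maps a triangle to the signed sum of its edges. For instance
  ∂[v_0,v_1,v_2] = [v_1,v_2] − [v_0,v_2] + [v_0,v_1],
  ∂[v_2,v_3,v_4] = [v_3,v_4] − [v_2,v_4] + [v_2,v_3].
The resulting 10×10 matrix has rank 6, and its Smith normal form has invariant factors (1,1,1,1,1,1).

∂_3: C_3 → C_2 sends each 3-simplex σ to the alternating sum Σ_i (−1)^i (σ with its i-th vertex removed). For instance
  ∂[v_0,v_1,v_2,v_4] = [v_1,v_2,v_4] − [v_0,v_2,v_4] + [v_0,v_1,v_4] − [v_0,v_1,v_2],
  ∂[v_0,v_2,v_3,v_4] = [v_2,v_3,v_4] − [v_0,v_3,v_4] + [v_0,v_2,v_4] − [v_0,v_2,v_3].
This gives a 10×5 integer matrix of rank 4; reducing to Smith normal form yields diagonal entries (1,1,1,1).

Computing H_k = (kernel of ∂_k) / (image of ∂_{k+1}):

  H_0: rank C_0 − rank ∂_1 = 5 − 4 = 1, and the invariant factors of ∂_1 are all 1, so H_0 = Z.
  H_1: rank ker ∂_1 − rank ∂_2 = (10 − 4) − 6 = 0, and the invariant factors of ∂_2 are all 1, so H_1 = 0.
  H_2: rank ker ∂_2 − rank ∂_3 = (10 − 6) − 4 = 0, and the invariant factors of ∂_3 are all 1, so H_2 = 0.
  H_3: rank ker ∂_3 − rank ∂_4 = (5 − 4) − 0 = 1, and there is no ∂_4, so H_3 = Z.

H_0 = Z,  H_1 = 0,  H_2 = 0,  H_3 = Z.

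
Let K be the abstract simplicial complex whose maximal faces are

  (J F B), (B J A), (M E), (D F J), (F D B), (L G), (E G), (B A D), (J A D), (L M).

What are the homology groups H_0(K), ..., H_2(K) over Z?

Fix the vertex order A < B < D < E < F < G < J < L < M and write every simplex with vertices in increasing order. Then dim K = 2 and the simplices of K are:

  0-simplices (9): A, B, D, E, F, G, J, L, M
  1-simplices (13): AB, AD, AJ, BD, BF, BJ, DF, DJ, EG, EM, FJ, GL, LM
  2-simplices (6): ABD, ABJ, ADJ, BDF, BFJ, DFJ

so the chain groups are C_0 ≅ Z^9, C_1 ≅ Z^13, C_2 ≅ Z^6.

The boundary map ∂_1: C_1 → C_0 maps an edge to its endpoints' difference, ∂[p,q] = q − p. For instance
  ∂EM = M − E.
As a 9×13 matrix over Z this has rank 7, with invariant factors (1,1,1,1,1,1,1).

Boundary ∂_2: C_2 → C_1 maps a triangle to the signed sum of its edges. For instance
  ∂BDF = DF − BF + BD,
  ∂ADJ = DJ − AJ + AD.
As a 13×6 matrix over Z this has rank 5, with invariant factors (1,1,1,1,1).

Computing H_k = (kernel of ∂_k) / (image of ∂_{k+1}):

  H_0: rank C_0 − rank ∂_1 = 9 − 7 = 2, and the invariant factors of ∂_1 are all 1, so H_0 ≅ Z^2.
  H_1: rank ker ∂_1 − rank ∂_2 = (13 − 7) − 5 = 1, and the invariant factors of ∂_2 are all 1, so H_1 ≅ Z.
  H_2: rank ker ∂_2 − rank ∂_3 = (6 − 5) − 0 = 1, and there is no ∂_3, so H_2 ≅ Z.

H_0 ≅ Z^2,  H_1 ≅ Z,  H_2 ≅ Z.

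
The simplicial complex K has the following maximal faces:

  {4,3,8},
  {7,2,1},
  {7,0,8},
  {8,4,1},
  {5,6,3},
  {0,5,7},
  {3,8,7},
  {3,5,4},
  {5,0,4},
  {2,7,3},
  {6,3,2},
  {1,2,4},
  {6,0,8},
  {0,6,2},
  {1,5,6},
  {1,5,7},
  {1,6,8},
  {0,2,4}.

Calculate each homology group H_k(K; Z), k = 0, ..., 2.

We work with the vertex ordering 0 < 1 < 2 < 3 < 4 < 5 < 6 < 7 < 8. The simplices of K, each written with vertices in increasing order, are:

  0-simplices (9): [0], [1], [2], [3], [4], [5], [6], [7], [8]
  1-simplices (27): (27 of them)
  2-simplices (18): [0,2,4], [0,2,6], [0,4,5], [0,5,7], [0,6,8], [0,7,8], [1,2,4], [1,2,7], [1,4,8], [1,5,6], [1,5,7], [1,6,8], [2,3,6], [2,3,7], [3,4,5], [3,4,8], [3,5,6], [3,7,8]

so the chain groups are C_0 ≅ Z^9, C_1 ≅ Z^27, C_2 ≅ Z^18.

The boundary map ∂_1: C_1 → C_0 maps an edge to its endpoints' difference, ∂[p,q] = q − p.
The resulting 9×27 matrix has rank 8, and its Smith normal form has invariant factors (1,1,1,1,1,1,1,1).

∂_2: C_2 → C_1 maps a triangle to the signed sum of its edges. For instance
  ∂[0,6,8] = [6,8] − [0,8] + [0,6],
  ∂[0,4,5] = [4,5] − [0,5] + [0,4].
The resulting 27×18 matrix has rank 17, and its Smith normal form has invariant factors (1,1,1,1,1,1,1,1,1,1,1,1,1,1,1,1,1).

Computing H_k = (kernel of ∂_k) / (image of ∂_{k+1}):

  H_0: rank C_0 − rank ∂_1 = 9 − 8 = 1, and the invariant factors of ∂_1 are all 1, so H_0 ≅ Z.
  H_1: rank ker ∂_1 − rank ∂_2 = (27 − 8) − 17 = 2, and the invariant factors of ∂_2 are all 1, so H_1 ≅ Z^2.
  H_2: rank ker ∂_2 − rank ∂_3 = (18 − 17) − 0 = 1, and there is no ∂_3, so H_2 ≅ Z.

H_0 = Z,  H_1 = Z^2,  H_2 = Z.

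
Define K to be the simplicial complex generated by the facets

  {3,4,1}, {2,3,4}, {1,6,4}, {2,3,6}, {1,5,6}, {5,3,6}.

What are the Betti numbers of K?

Take the total order 1 < 2 < 3 < 4 < 5 < 6 on the vertex set. Then K (dimension 2) consists of the simplices:

  0-simplices (6): [1], [2], [3], [4], [5], [6]
  1-simplices (12): [1,3], [1,4], [1,5], [1,6], [2,3], [2,4], [2,6], [3,4], [3,5], [3,6], [4,6], [5,6]
  2-simplices (6): [1,3,4], [1,4,6], [1,5,6], [2,3,4], [2,3,6], [3,5,6]

giving chain groups C_0 ≅ Z^6, C_1 ≅ Z^12, C_2 ≅ Z^6.

Boundary ∂_1: C_1 → C_0 is given by ∂[p,q] = [q] − [p]. For instance
  ∂[3,4] = [4] − [3].
The 6×12 boundary matrix has rank 5 and Smith normal form diag(1,1,1,1,1).

The boundary map ∂_2: C_2 → C_1 sends each 2-simplex [p,q,r] to [q,r] − [p,r] + [p,q]. For instance
  ∂[2,3,6] = [3,6] − [2,6] + [2,3],
  ∂[2,3,4] = [3,4] − [2,4] + [2,3].
This gives a 12×6 integer matrix of rank 6; reducing to Smith normal form yields diagonal entries (1,1,1,1,1,1).

Now H_k = ker ∂_k / im ∂_{k+1}, so:

  H_0: rank C_0 − rank ∂_1 = 6 − 5 = 1, and the invariant factors of ∂_1 are all 1, so H_0 = Z.
  H_1: rank ker ∂_1 − rank ∂_2 = (12 − 5) − 6 = 1, and the invariant factors of ∂_2 are all 1, so H_1 = Z.
  H_2: rank ker ∂_2 − rank ∂_3 = (6 − 6) − 0 = 0, and there is no ∂_3, so H_2 = 0.

Hence the Betti numbers are b_0 = 1, b_1 = 1, b_2 = 0.

b_0 = 1, b_1 = 1, b_2 = 0.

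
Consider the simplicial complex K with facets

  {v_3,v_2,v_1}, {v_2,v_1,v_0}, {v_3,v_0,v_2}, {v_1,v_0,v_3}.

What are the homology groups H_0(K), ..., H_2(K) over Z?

H_0 ≅ Z,  H_1 = 0,  H_2 ≅ Z.

Order the vertices as v_0 < v_1 < v_2 < v_3. Listing each simplex with vertices in this order, K has dimension 2 with simplices:

  0-simplices (4): [v_0], [v_1], [v_2], [v_3]
  1-simplices (6): [v_0,v_1], [v_0,v_2], [v_0,v_3], [v_1,v_2], [v_1,v_3], [v_2,v_3]
  2-simplices (4): [v_0,v_1,v_2], [v_0,v_1,v_3], [v_0,v_2,v_3], [v_1,v_2,v_3]

giving chain groups C_0 ≅ Z^4, C_1 ≅ Z^6, C_2 ≅ Z^4.

Boundary ∂_1: C_1 → C_0 sends each edge [p,q] (with p < q) to q − p. For instance
  ∂[v_0,v_3] = [v_3] − [v_0].
This gives a 4×6 integer matrix of rank 3; reducing to Smith normal form yields diagonal entries (1,1,1).

Boundary ∂_2: C_2 → C_1 maps a triangle to the signed sum of its edges. For instance
  ∂[v_0,v_1,v_3] = [v_1,v_3] − [v_0,v_3] + [v_0,v_1],
  ∂[v_0,v_1,v_2] = [v_1,v_2] − [v_0,v_2] + [v_0,v_1].
The 6×4 boundary matrix has rank 3 and Smith normal form diag(1,1,1).

Reading off H_k = ker ∂_k / im ∂_{k+1}:

  H_0: rank C_0 − rank ∂_1 = 4 − 3 = 1, and the invariant factors of ∂_1 are all 1, so H_0 ≅ Z.
  H_1: rank ker ∂_1 − rank ∂_2 = (6 − 3) − 3 = 0, and the invariant factors of ∂_2 are all 1, so H_1 ≅ 0.
  H_2: rank ker ∂_2 − rank ∂_3 = (4 − 3) − 0 = 1, and there is no ∂_3, so H_2 ≅ Z.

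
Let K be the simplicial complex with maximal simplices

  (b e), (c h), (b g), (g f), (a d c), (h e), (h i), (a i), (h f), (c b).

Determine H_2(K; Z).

We work with the vertex ordering a < b < c < d < e < f < g < h < i. The simplices of K, each written with vertices in increasing order, are:

  0-simplices (9): a, b, c, d, e, f, g, h, i
  1-simplices (12): ac, ad, ai, bc, be, bg, cd, ch, eh, fg, fh, hi
  2-simplices (1): acd

so the chain groups are C_0 ≅ Z^9, C_1 ≅ Z^12, C_2 ≅ Z^1.

Boundary ∂_1: C_1 → C_0 maps an edge to its endpoints' difference, ∂[p,q] = q − p. For instance
  ∂ai = i − a.
The 9×12 boundary matrix has rank 8 and Smith normal form diag(1,1,1,1,1,1,1,1).

∂_2: C_2 → C_1 acts by ∂[p,q,r] = [q,r] − [p,r] + [p,q]. For instance
  ∂acd = cd − ad + ac.
As a 12×1 matrix over Z this has rank 1, with invariant factors (1).

Reading off H_k = ker ∂_k / im ∂_{k+1}:

  H_2: rank ker ∂_2 − rank ∂_3 = (1 − 1) − 0 = 0, and there is no ∂_3, so H_2 ≅ 0.

H_2 ≅ 0.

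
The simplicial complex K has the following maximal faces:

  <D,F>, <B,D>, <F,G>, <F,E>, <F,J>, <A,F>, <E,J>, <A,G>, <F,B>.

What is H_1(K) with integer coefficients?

Order the vertices as A < B < D < E < F < G < J. Listing each simplex with vertices in this order, K has dimension 1 with simplices:

  0-simplices (7): A, B, D, E, F, G, J
  1-simplices (9): AF, AG, BD, BF, DF, EF, EJ, FG, FJ

giving chain groups C_0 ≅ Z^7, C_1 ≅ Z^9.

The boundary map ∂_1: C_1 → C_0 maps an edge to its endpoints' difference, ∂[p,q] = q − p.
This gives a 7×9 integer matrix of rank 6; reducing to Smith normal form yields diagonal entries (1,1,1,1,1,1).

Computing H_k = (kernel of ∂_k) / (image of ∂_{k+1}):

  H_1: rank ker ∂_1 − rank ∂_2 = (9 − 6) − 0 = 3, and there is no ∂_2, so H_1 ≅ Z^3.

H_1 = Z^3.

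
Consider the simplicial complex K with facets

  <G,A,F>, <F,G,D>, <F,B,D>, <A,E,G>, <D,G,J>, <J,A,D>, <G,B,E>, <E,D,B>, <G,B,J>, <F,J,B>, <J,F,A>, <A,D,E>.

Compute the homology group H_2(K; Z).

H_2 = 0.

K has 7 vertices, 18 edges, 12 triangles.
rank ∂_2 = 12, rank ∂_3 = 0 ⇒ b_2 = 12 − 12 − 0 = 0. So H_2 = 0.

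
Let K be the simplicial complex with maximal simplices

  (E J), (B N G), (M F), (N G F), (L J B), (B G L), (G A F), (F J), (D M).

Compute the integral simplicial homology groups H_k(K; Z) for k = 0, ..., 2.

Fix the vertex order A < B < D < E < F < G < J < L < M < N and write every simplex with vertices in increasing order. Then dim K = 2 and the simplices of K are:

  0-simplices (10): A, B, D, E, F, G, J, L, M, N
  1-simplices (15): AF, AG, BG, BJ, BL, BN, DM, EJ, FG, FJ, FM, FN, GL, GN, JL
  2-simplices (5): AFG, BGL, BGN, BJL, FGN

giving chain groups C_0 ≅ Z^10, C_1 ≅ Z^15, C_2 ≅ Z^5.

Boundary ∂_1: C_1 → C_0 maps an edge to its endpoints' difference, ∂[p,q] = q − p. For instance
  ∂GN = N − G.
The resulting 10×15 matrix has rank 9, and its Smith normal form has invariant factors (1,1,1,1,1,1,1,1,1).

The boundary map ∂_2: C_2 → C_1 acts by ∂[p,q,r] = [q,r] − [p,r] + [p,q]. For instance
  ∂FGN = GN − FN + FG,
  ∂BGL = GL − BL + BG.
The resulting 15×5 matrix has rank 5, and its Smith normal form has invariant factors (1,1,1,1,1).

Reading off H_k = ker ∂_k / im ∂_{k+1}:

  H_0: rank C_0 − rank ∂_1 = 10 − 9 = 1, and the invariant factors of ∂_1 are all 1, so H_0 = Z.
  H_1: rank ker ∂_1 − rank ∂_2 = (15 − 9) − 5 = 1, and the invariant factors of ∂_2 are all 1, so H_1 = Z.
  H_2: rank ker ∂_2 − rank ∂_3 = (5 − 5) − 0 = 0, and there is no ∂_3, so H_2 = 0.

As a check, the Euler characteristic is 10 − 15 + 5 = 0, which agrees with 1 − 1 + 0 = 0.

H_0 = Z,  H_1 = Z,  H_2 = 0.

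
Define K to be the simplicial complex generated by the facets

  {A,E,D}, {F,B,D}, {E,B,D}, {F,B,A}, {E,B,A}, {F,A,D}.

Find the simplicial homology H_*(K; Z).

Fix the vertex order A < B < D < E < F and write every simplex with vertices in increasing order. Then dim K = 2 and the simplices of K are:

  0-simplices (5): A, B, D, E, F
  1-simplices (9): AB, AD, AE, AF, BD, BE, BF, DE, DF
  2-simplices (6): ABE, ABF, ADE, ADF, BDE, BDF

Hence C_0 ≅ Z^5, C_1 ≅ Z^9, C_2 ≅ Z^6.

The boundary map ∂_1: C_1 → C_0 sends each edge [p,q] (with p < q) to q − p.
The 5×9 boundary matrix has rank 4 and Smith normal form diag(1,1,1,1).

The boundary map ∂_2: C_2 → C_1 maps a triangle to the signed sum of its edges. For instance
  ∂ADF = DF − AF + AD,
  ∂ADE = DE − AE + AD.
The 9×6 boundary matrix has rank 5 and Smith normal form diag(1,1,1,1,1).

From H_k ≅ ker(∂_k) / im(∂_{k+1}) we obtain:

  H_0: rank C_0 − rank ∂_1 = 5 − 4 = 1, and the invariant factors of ∂_1 are all 1, so H_0 = Z.
  H_1: rank ker ∂_1 − rank ∂_2 = (9 − 4) − 5 = 0, and the invariant factors of ∂_2 are all 1, so H_1 = 0.
  H_2: rank ker ∂_2 − rank ∂_3 = (6 − 5) − 0 = 1, and there is no ∂_3, so H_2 = Z.

H_0 = Z,  H_1 = 0,  H_2 = Z.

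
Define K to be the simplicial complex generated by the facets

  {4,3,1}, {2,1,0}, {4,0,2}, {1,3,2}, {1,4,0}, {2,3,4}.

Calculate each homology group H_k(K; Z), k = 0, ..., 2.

Fix the vertex order 0 < 1 < 2 < 3 < 4 and write every simplex with vertices in increasing order. Then dim K = 2 and the simplices of K are:

  0-simplices (5): [0], [1], [2], [3], [4]
  1-simplices (9): [0,1], [0,2], [0,4], [1,2], [1,3], [1,4], [2,3], [2,4], [3,4]
  2-simplices (6): [0,1,2], [0,1,4], [0,2,4], [1,2,3], [1,3,4], [2,3,4]

Hence C_0 ≅ Z^5, C_1 ≅ Z^9, C_2 ≅ Z^6.

Boundary ∂_1: C_1 → C_0 maps an edge to its endpoints' difference, ∂[p,q] = q − p. For instance
  ∂[1,2] = [2] − [1].
The resulting 5×9 matrix has rank 4, and its Smith normal form has invariant factors (1,1,1,1).

Boundary ∂_2: C_2 → C_1 maps a triangle to the signed sum of its edges. For instance
  ∂[0,1,2] = [1,2] − [0,2] + [0,1],
  ∂[2,3,4] = [3,4] − [2,4] + [2,3].
As a 9×6 matrix over Z this has rank 5, with invariant factors (1,1,1,1,1).

Computing H_k = (kernel of ∂_k) / (image of ∂_{k+1}):

  H_0: rank C_0 − rank ∂_1 = 5 − 4 = 1, and the invariant factors of ∂_1 are all 1, so H_0 ≅ Z.
  H_1: rank ker ∂_1 − rank ∂_2 = (9 − 4) − 5 = 0, and the invariant factors of ∂_2 are all 1, so H_1 ≅ 0.
  H_2: rank ker ∂_2 − rank ∂_3 = (6 − 5) − 0 = 1, and there is no ∂_3, so H_2 ≅ Z.

As a check, the Euler characteristic is 5 − 9 + 6 = 2, which agrees with 1 − 0 + 1 = 2.

H_0 ≅ Z,  H_1 = 0,  H_2 ≅ Z.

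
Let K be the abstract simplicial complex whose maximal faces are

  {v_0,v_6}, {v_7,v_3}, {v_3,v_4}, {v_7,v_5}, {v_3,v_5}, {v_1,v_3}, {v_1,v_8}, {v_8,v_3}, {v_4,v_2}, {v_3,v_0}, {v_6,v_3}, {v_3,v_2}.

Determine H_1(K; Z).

H_1 = Z^4.

Fix the vertex order v_0 < v_1 < v_2 < v_3 < v_4 < v_5 < v_6 < v_7 < v_8 and write every simplex with vertices in increasing order. Then dim K = 1 and the simplices of K are:

  0-simplices (9): [v_0], [v_1], [v_2], [v_3], [v_4], [v_5], [v_6], [v_7], [v_8]
  1-simplices (12): [v_0,v_3], [v_0,v_6], [v_1,v_3], [v_1,v_8], [v_2,v_3], [v_2,v_4], [v_3,v_4], [v_3,v_5], [v_3,v_6], [v_3,v_7], [v_3,v_8], [v_5,v_7]

Hence C_0 ≅ Z^9, C_1 ≅ Z^12.

The boundary map ∂_1: C_1 → C_0 maps an edge to its endpoints' difference, ∂[p,q] = q − p.
This gives a 9×12 integer matrix of rank 8; reducing to Smith normal form yields diagonal entries (1,1,1,1,1,1,1,1).

Computing H_k = (kernel of ∂_k) / (image of ∂_{k+1}):

  H_1: rank ker ∂_1 − rank ∂_2 = (12 − 8) − 0 = 4, and there is no ∂_2, so H_1 ≅ Z^4.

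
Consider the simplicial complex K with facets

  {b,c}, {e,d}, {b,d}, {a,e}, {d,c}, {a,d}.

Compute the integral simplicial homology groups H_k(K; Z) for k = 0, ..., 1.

Take the total order a < b < c < d < e on the vertex set. Then K (dimension 1) consists of the simplices:

  0-simplices (5): a, b, c, d, e
  1-simplices (6): ad, ae, bc, bd, cd, de

giving chain groups C_0 ≅ Z^5, C_1 ≅ Z^6.

The boundary map ∂_1: C_1 → C_0 maps an edge to its endpoints' difference, ∂[p,q] = q − p. For instance
  ∂bd = d − b.
The resulting 5×6 matrix has rank 4, and its Smith normal form has invariant factors (1,1,1,1).

Computing H_k = (kernel of ∂_k) / (image of ∂_{k+1}):

  H_0: rank C_0 − rank ∂_1 = 5 − 4 = 1, and the invariant factors of ∂_1 are all 1, so H_0 ≅ Z.
  H_1: rank ker ∂_1 − rank ∂_2 = (6 − 4) − 0 = 2, and there is no ∂_2, so H_1 ≅ Z^2.

H_0 ≅ Z,  H_1 ≅ Z^2.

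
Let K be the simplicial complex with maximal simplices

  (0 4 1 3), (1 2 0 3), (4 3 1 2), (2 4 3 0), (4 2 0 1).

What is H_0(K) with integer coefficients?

K has 5 vertices, 10 edges, 10 triangles, 5 3-simplices.
rank ∂_0 = 0, rank ∂_1 = 4 ⇒ b_0 = 5 − 0 − 4 = 1; all invariant factors of ∂_1 are 1 so no torsion. So H_0 = Z.

H_0 = Z.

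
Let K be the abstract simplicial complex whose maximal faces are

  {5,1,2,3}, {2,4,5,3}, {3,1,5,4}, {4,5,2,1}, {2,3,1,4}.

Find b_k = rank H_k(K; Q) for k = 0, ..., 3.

Fix the vertex order 1 < 2 < 3 < 4 < 5 and write every simplex with vertices in increasing order. Then dim K = 3 and the simplices of K are:

  0-simplices (5): [1], [2], [3], [4], [5]
  1-simplices (10): [1,2], [1,3], [1,4], [1,5], [2,3], [2,4], [2,5], [3,4], [3,5], [4,5]
  2-simplices (10): [1,2,3], [1,2,4], [1,2,5], [1,3,4], [1,3,5], [1,4,5], [2,3,4], [2,3,5], [2,4,5], [3,4,5]
  3-simplices (5): [1,2,3,4], [1,2,3,5], [1,2,4,5], [1,3,4,5], [2,3,4,5]

giving chain groups C_0 ≅ Z^5, C_1 ≅ Z^10, C_2 ≅ Z^10, C_3 ≅ Z^5.

The boundary map ∂_1: C_1 → C_0 is given by ∂[p,q] = [q] − [p]. For instance
  ∂[3,5] = [5] − [3].
The resulting 5×10 matrix has rank 4, and its Smith normal form has invariant factors (1,1,1,1).

∂_2: C_2 → C_1 sends each 2-simplex [p,q,r] to [q,r] − [p,r] + [p,q]. For instance
  ∂[1,2,5] = [2,5] − [1,5] + [1,2],
  ∂[2,3,5] = [3,5] − [2,5] + [2,3].
As a 10×10 matrix over Z this has rank 6, with invariant factors (1,1,1,1,1,1).

Boundary ∂_3: C_3 → C_2 sends each 3-simplex σ to the alternating sum Σ_i (−1)^i (σ with its i-th vertex removed). For instance
  ∂[1,2,4,5] = [2,4,5] − [1,4,5] + [1,2,5] − [1,2,4],
  ∂[1,2,3,4] = [2,3,4] − [1,3,4] + [1,2,4] − [1,2,3].
As a 10×5 matrix over Z this has rank 4, with invariant factors (1,1,1,1).

From H_k ≅ ker(∂_k) / im(∂_{k+1}) we obtain:

  H_0: rank C_0 − rank ∂_1 = 5 − 4 = 1, and the invariant factors of ∂_1 are all 1, so H_0 = Z.
  H_1: rank ker ∂_1 − rank ∂_2 = (10 − 4) − 6 = 0, and the invariant factors of ∂_2 are all 1, so H_1 = 0.
  H_2: rank ker ∂_2 − rank ∂_3 = (10 − 6) − 4 = 0, and the invariant factors of ∂_3 are all 1, so H_2 = 0.
  H_3: rank ker ∂_3 − rank ∂_4 = (5 − 4) − 0 = 1, and there is no ∂_4, so H_3 = Z.

Hence the Betti numbers are b_0 = 1, b_1 = 0, b_2 = 0, b_3 = 1.

b_0 = 1, b_1 = 0, b_2 = 0, b_3 = 1.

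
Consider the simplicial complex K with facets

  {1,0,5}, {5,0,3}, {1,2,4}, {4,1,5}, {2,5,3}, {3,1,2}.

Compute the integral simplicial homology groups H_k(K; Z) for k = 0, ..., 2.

Order the vertices as 0 < 1 < 2 < 3 < 4 < 5. Listing each simplex with vertices in this order, K has dimension 2 with simplices:

  0-simplices (6): [0], [1], [2], [3], [4], [5]
  1-simplices (12): [0,1], [0,3], [0,5], [1,2], [1,3], [1,4], [1,5], [2,3], [2,4], [2,5], [3,5], [4,5]
  2-simplices (6): [0,1,5], [0,3,5], [1,2,3], [1,2,4], [1,4,5], [2,3,5]

Hence C_0 ≅ Z^6, C_1 ≅ Z^12, C_2 ≅ Z^6.

Boundary ∂_1: C_1 → C_0 sends each edge [p,q] (with p < q) to q − p.
As a 6×12 matrix over Z this has rank 5, with invariant factors (1,1,1,1,1).

Boundary ∂_2: C_2 → C_1 sends each 2-simplex [p,q,r] to [q,r] − [p,r] + [p,q]. For instance
  ∂[0,1,5] = [1,5] − [0,5] + [0,1],
  ∂[1,2,4] = [2,4] − [1,4] + [1,2].
The 12×6 boundary matrix has rank 6 and Smith normal form diag(1,1,1,1,1,1).

Now H_k = ker ∂_k / im ∂_{k+1}, so:

  H_0: rank C_0 − rank ∂_1 = 6 − 5 = 1, and the invariant factors of ∂_1 are all 1, so H_0 ≅ Z.
  H_1: rank ker ∂_1 − rank ∂_2 = (12 − 5) − 6 = 1, and the invariant factors of ∂_2 are all 1, so H_1 ≅ Z.
  H_2: rank ker ∂_2 − rank ∂_3 = (6 − 6) − 0 = 0, and there is no ∂_3, so H_2 ≅ 0.

H_0 ≅ Z,  H_1 ≅ Z,  H_2 = 0.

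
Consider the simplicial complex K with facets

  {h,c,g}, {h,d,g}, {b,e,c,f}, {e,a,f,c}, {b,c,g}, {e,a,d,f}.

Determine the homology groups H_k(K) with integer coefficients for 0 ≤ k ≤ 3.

Order the vertices as a < b < c < d < e < f < g < h. Listing each simplex with vertices in this order, K has dimension 3 with simplices:

  0-simplices (8): a, b, c, d, e, f, g, h
  1-simplices (18): ac, ad, ae, af, bc, be, bf, bg, ce, cf, cg, ch, de, df, dg, dh, ef, gh
  2-simplices (13): ace, acf, ade, adf, aef, bce, bcf, bcg, bef, cef, cgh, def, dgh
  3-simplices (3): acef, adef, bcef

so the chain groups are C_0 ≅ Z^8, C_1 ≅ Z^18, C_2 ≅ Z^13, C_3 ≅ Z^3.

Boundary ∂_1: C_1 → C_0 maps an edge to its endpoints' difference, ∂[p,q] = q − p.
As a 8×18 matrix over Z this has rank 7, with invariant factors (1,1,1,1,1,1,1).

Boundary ∂_2: C_2 → C_1 acts by ∂[p,q,r] = [q,r] − [p,r] + [p,q]. For instance
  ∂ace = ce − ae + ac,
  ∂bce = ce − be + bc.
The 18×13 boundary matrix has rank 10 and Smith normal form diag(1,1,1,1,1,1,1,1,1,1).

The boundary map ∂_3: C_3 → C_2 sends each 3-simplex σ to the alternating sum Σ_i (−1)^i (σ with its i-th vertex removed). For instance
  ∂adef = def − aef + adf − ade,
  ∂bcef = cef − bef + bcf − bce.
The resulting 13×3 matrix has rank 3, and its Smith normal form has invariant factors (1,1,1).

Now H_k = ker ∂_k / im ∂_{k+1}, so:

  H_0: rank C_0 − rank ∂_1 = 8 − 7 = 1, and the invariant factors of ∂_1 are all 1, so H_0 ≅ Z.
  H_1: rank ker ∂_1 − rank ∂_2 = (18 − 7) − 10 = 1, and the invariant factors of ∂_2 are all 1, so H_1 ≅ Z.
  H_2: rank ker ∂_2 − rank ∂_3 = (13 − 10) − 3 = 0, and the invariant factors of ∂_3 are all 1, so H_2 ≅ 0.
  H_3: rank ker ∂_3 − rank ∂_4 = (3 − 3) − 0 = 0, and there is no ∂_4, so H_3 ≅ 0.

H_0 ≅ Z,  H_1 ≅ Z,  H_2 = 0,  H_3 = 0.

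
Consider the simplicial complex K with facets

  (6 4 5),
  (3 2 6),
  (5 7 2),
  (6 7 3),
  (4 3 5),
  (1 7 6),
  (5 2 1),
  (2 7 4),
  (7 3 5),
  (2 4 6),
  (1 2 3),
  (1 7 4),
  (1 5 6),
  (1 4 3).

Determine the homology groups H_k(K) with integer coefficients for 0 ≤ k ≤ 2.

Order the vertices as 1 < 2 < 3 < 4 < 5 < 6 < 7. Listing each simplex with vertices in this order, K has dimension 2 with simplices:

  0-simplices (7): [1], [2], [3], [4], [5], [6], [7]
  1-simplices (21): [1,2], [1,3], [1,4], [1,5], [1,6], [1,7], [2,3], [2,4], [2,5], [2,6], [2,7], [3,4], [3,5], [3,6], [3,7], [4,5], [4,6], [4,7], [5,6], [5,7], [6,7]
  2-simplices (14): [1,2,3], [1,2,5], [1,3,4], [1,4,7], [1,5,6], [1,6,7], [2,3,6], [2,4,6], [2,4,7], [2,5,7], [3,4,5], [3,5,7], [3,6,7], [4,5,6]

Hence C_0 ≅ Z^7, C_1 ≅ Z^21, C_2 ≅ Z^14.

Boundary ∂_1: C_1 → C_0 is given by ∂[p,q] = [q] − [p].
This gives a 7×21 integer matrix of rank 6; reducing to Smith normal form yields diagonal entries (1,1,1,1,1,1).

The boundary map ∂_2: C_2 → C_1 acts by ∂[p,q,r] = [q,r] − [p,r] + [p,q]. For instance
  ∂[1,3,4] = [3,4] − [1,4] + [1,3],
  ∂[1,2,5] = [2,5] − [1,5] + [1,2].
The resulting 21×14 matrix has rank 13, and its Smith normal form has invariant factors (1,1,1,1,1,1,1,1,1,1,1,1,1).

From H_k ≅ ker(∂_k) / im(∂_{k+1}) we obtain:

  H_0: rank C_0 − rank ∂_1 = 7 − 6 = 1, and the invariant factors of ∂_1 are all 1, so H_0 = Z.
  H_1: rank ker ∂_1 − rank ∂_2 = (21 − 6) − 13 = 2, and the invariant factors of ∂_2 are all 1, so H_1 = Z^2.
  H_2: rank ker ∂_2 − rank ∂_3 = (14 − 13) − 0 = 1, and there is no ∂_3, so H_2 = Z.

H_0 ≅ Z,  H_1 ≅ Z^2,  H_2 ≅ Z.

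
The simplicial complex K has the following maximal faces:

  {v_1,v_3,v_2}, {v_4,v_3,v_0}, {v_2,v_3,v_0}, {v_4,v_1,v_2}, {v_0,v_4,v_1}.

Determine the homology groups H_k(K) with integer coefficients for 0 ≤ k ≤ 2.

H_0 = Z,  H_1 = Z,  H_2 = 0.

K has 5 vertices, 10 edges, 5 triangles.
rank ∂_0 = 0, rank ∂_1 = 4 ⇒ b_0 = 5 − 0 − 4 = 1; all invariant factors of ∂_1 are 1 so no torsion. So H_0 ≅ Z.
rank ∂_1 = 4, rank ∂_2 = 5 ⇒ b_1 = 10 − 4 − 5 = 1; all invariant factors of ∂_2 are 1 so no torsion. So H_1 ≅ Z.
rank ∂_2 = 5, rank ∂_3 = 0 ⇒ b_2 = 5 − 5 − 0 = 0. So H_2 ≅ 0.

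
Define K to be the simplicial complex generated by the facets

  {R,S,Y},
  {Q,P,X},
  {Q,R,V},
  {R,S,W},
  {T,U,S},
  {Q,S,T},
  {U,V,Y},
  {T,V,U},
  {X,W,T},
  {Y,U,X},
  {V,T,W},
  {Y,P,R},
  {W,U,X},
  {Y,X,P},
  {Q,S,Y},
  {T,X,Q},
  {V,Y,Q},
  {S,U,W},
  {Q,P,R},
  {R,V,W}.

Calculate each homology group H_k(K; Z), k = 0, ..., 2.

We work with the vertex ordering P < Q < R < S < T < U < V < W < X < Y. The simplices of K, each written with vertices in increasing order, are:

  0-simplices (10): P, Q, R, S, T, U, V, W, X, Y
  1-simplices (30): PQ, PR, PX, PY, QR, QS, QT, QV, QX, QY, RS, RV, RW, RY, ST, SU, SW, SY, TU, TV, TW, TX, UV, UW, UX, UY, VW, VY, WX, XY
  2-simplices (20): PQR, PQX, PRY, PXY, QRV, QST, QSY, QTX, QVY, RSW, RSY, RVW, STU, SUW, TUV, TVW, TWX, UVY, UWX, UXY

Hence C_0 ≅ Z^10, C_1 ≅ Z^30, C_2 ≅ Z^20.

∂_1: C_1 → C_0 sends each edge [p,q] (with p < q) to q − p. For instance
  ∂TU = U − T.
The 10×30 boundary matrix has rank 9 and Smith normal form diag(1,1,1,1,1,1,1,1,1).

The boundary map ∂_2: C_2 → C_1 sends each 2-simplex [p,q,r] to [q,r] − [p,r] + [p,q]. For instance
  ∂RSW = SW − RW + RS,
  ∂TVW = VW − TW + TV.
This gives a 30×20 integer matrix of rank 20; reducing to Smith normal form yields diagonal entries (1,1,1,1,1,1,1,1,1,1,1,1,1,1,1,1,1,1,1,2).

Computing H_k = (kernel of ∂_k) / (image of ∂_{k+1}):

  H_0: rank C_0 − rank ∂_1 = 10 − 9 = 1, and the invariant factors of ∂_1 are all 1, so H_0 = Z.
  H_1: rank ker ∂_1 − rank ∂_2 = (30 − 9) − 20 = 1, and ∂_2 has invariant factor 2 > 1, so H_1 = Z × Z/2.
  H_2: rank ker ∂_2 − rank ∂_3 = (20 − 20) − 0 = 0, and there is no ∂_3, so H_2 = 0.

As a check, the Euler characteristic is 10 − 30 + 20 = 0, which agrees with 1 − 1 + 0 = 0.
(K is a triangulation of the Klein bottle.)

H_0 = Z,  H_1 = Z × Z/2,  H_2 = 0.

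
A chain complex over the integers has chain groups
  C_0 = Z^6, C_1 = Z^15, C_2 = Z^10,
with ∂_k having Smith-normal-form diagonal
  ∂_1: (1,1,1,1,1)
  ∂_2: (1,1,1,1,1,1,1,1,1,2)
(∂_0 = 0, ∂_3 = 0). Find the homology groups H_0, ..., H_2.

H_0 = Z,  H_1 = Z/2Z,  H_2 = 0.

H_0: b_0 = 6 − 0 − 5 = 1; torsion from ∂_1 factors > 1: none. So H_0 = Z.
H_1: b_1 = 15 − 5 − 10 = 0; torsion from ∂_2 factors > 1: [2]. So H_1 = Z/2Z.
H_2: b_2 = 10 − 10 − 0 = 0; torsion from ∂_3 factors > 1: none. So H_2 = 0.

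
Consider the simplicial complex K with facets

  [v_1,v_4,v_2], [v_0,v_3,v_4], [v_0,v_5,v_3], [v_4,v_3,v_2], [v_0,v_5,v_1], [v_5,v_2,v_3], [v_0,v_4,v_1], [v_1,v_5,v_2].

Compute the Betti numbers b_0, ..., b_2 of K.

Order the vertices as v_0 < v_1 < v_2 < v_3 < v_4 < v_5. Listing each simplex with vertices in this order, K has dimension 2 with simplices:

  0-simplices (6): [v_0], [v_1], [v_2], [v_3], [v_4], [v_5]
  1-simplices (12): [v_0,v_1], [v_0,v_3], [v_0,v_4], [v_0,v_5], [v_1,v_2], [v_1,v_4], [v_1,v_5], [v_2,v_3], [v_2,v_4], [v_2,v_5], [v_3,v_4], [v_3,v_5]
  2-simplices (8): [v_0,v_1,v_4], [v_0,v_1,v_5], [v_0,v_3,v_4], [v_0,v_3,v_5], [v_1,v_2,v_4], [v_1,v_2,v_5], [v_2,v_3,v_4], [v_2,v_3,v_5]

Hence C_0 ≅ Z^6, C_1 ≅ Z^12, C_2 ≅ Z^8.

Boundary ∂_1: C_1 → C_0 sends each edge [p,q] (with p < q) to q − p. For instance
  ∂[v_3,v_4] = [v_4] − [v_3].
The resulting 6×12 matrix has rank 5, and its Smith normal form has invariant factors (1,1,1,1,1).

The boundary map ∂_2: C_2 → C_1 acts by ∂[p,q,r] = [q,r] − [p,r] + [p,q]. For instance
  ∂[v_0,v_1,v_4] = [v_1,v_4] − [v_0,v_4] + [v_0,v_1],
  ∂[v_0,v_3,v_4] = [v_3,v_4] − [v_0,v_4] + [v_0,v_3].
This gives a 12×8 integer matrix of rank 7; reducing to Smith normal form yields diagonal entries (1,1,1,1,1,1,1).

Reading off H_k = ker ∂_k / im ∂_{k+1}:

  H_0: rank C_0 − rank ∂_1 = 6 − 5 = 1, and the invariant factors of ∂_1 are all 1, so H_0 = Z.
  H_1: rank ker ∂_1 − rank ∂_2 = (12 − 5) − 7 = 0, and the invariant factors of ∂_2 are all 1, so H_1 = 0.
  H_2: rank ker ∂_2 − rank ∂_3 = (8 − 7) − 0 = 1, and there is no ∂_3, so H_2 = Z.

(K is a triangulation of the 2-sphere S^2.)

Hence the Betti numbers are b_0 = 1, b_1 = 0, b_2 = 1.

b_0 = 1, b_1 = 0, b_2 = 1.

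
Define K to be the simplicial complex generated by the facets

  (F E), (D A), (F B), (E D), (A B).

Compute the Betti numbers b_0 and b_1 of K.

b_0 = 1, b_1 = 1.

K has 5 vertices, 5 edges.
rank ∂_0 = 0, rank ∂_1 = 4 ⇒ b_0 = 5 − 0 − 4 = 1; all invariant factors of ∂_1 are 1 so no torsion. So H_0 ≅ Z.
rank ∂_1 = 4, rank ∂_2 = 0 ⇒ b_1 = 5 − 4 − 0 = 1. So H_1 ≅ Z.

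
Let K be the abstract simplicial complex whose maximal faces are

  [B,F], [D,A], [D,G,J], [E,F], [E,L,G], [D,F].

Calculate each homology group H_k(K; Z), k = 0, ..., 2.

H_0 ≅ Z,  H_1 ≅ Z,  H_2 = 0.

Fix the vertex order A < B < D < E < F < G < J < L and write every simplex with vertices in increasing order. Then dim K = 2 and the simplices of K are:

  0-simplices (8): A, B, D, E, F, G, J, L
  1-simplices (10): AD, BF, DF, DG, DJ, EF, EG, EL, GJ, GL
  2-simplices (2): DGJ, EGL

giving chain groups C_0 ≅ Z^8, C_1 ≅ Z^10, C_2 ≅ Z^2.

Boundary ∂_1: C_1 → C_0 maps an edge to its endpoints' difference, ∂[p,q] = q − p.
The 8×10 boundary matrix has rank 7 and Smith normal form diag(1,1,1,1,1,1,1).

Boundary ∂_2: C_2 → C_1 acts by ∂[p,q,r] = [q,r] − [p,r] + [p,q]. For instance
  ∂EGL = GL − EL + EG,
  ∂DGJ = GJ − DJ + DG.
This gives a 10×2 integer matrix of rank 2; reducing to Smith normal form yields diagonal entries (1,1).

Computing H_k = (kernel of ∂_k) / (image of ∂_{k+1}):

  H_0: rank C_0 − rank ∂_1 = 8 − 7 = 1, and the invariant factors of ∂_1 are all 1, so H_0 ≅ Z.
  H_1: rank ker ∂_1 − rank ∂_2 = (10 − 7) − 2 = 1, and the invariant factors of ∂_2 are all 1, so H_1 ≅ Z.
  H_2: rank ker ∂_2 − rank ∂_3 = (2 − 2) − 0 = 0, and there is no ∂_3, so H_2 ≅ 0.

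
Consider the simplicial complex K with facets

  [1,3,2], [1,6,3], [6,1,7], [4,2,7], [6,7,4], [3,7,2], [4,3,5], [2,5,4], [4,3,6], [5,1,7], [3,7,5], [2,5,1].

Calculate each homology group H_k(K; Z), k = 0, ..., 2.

H_0 = Z,  H_1 = Z/2,  H_2 = 0.

K has 7 vertices, 18 edges, 12 triangles.
rank ∂_0 = 0, rank ∂_1 = 6 ⇒ b_0 = 7 − 0 − 6 = 1; all invariant factors of ∂_1 are 1 so no torsion. So H_0 ≅ Z.
rank ∂_1 = 6, rank ∂_2 = 12 ⇒ b_1 = 18 − 6 − 12 = 0; ∂_2 has invariant factor(s) [2] giving torsion. So H_1 ≅ Z/2.
rank ∂_2 = 12, rank ∂_3 = 0 ⇒ b_2 = 12 − 12 − 0 = 0. So H_2 ≅ 0.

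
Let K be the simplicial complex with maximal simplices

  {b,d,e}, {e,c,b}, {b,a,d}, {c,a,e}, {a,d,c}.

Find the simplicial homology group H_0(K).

K has 5 vertices, 10 edges, 5 triangles.
rank ∂_0 = 0, rank ∂_1 = 4 ⇒ b_0 = 5 − 0 − 4 = 1; all invariant factors of ∂_1 are 1 so no torsion. So H_0 = Z.

H_0 ≅ Z.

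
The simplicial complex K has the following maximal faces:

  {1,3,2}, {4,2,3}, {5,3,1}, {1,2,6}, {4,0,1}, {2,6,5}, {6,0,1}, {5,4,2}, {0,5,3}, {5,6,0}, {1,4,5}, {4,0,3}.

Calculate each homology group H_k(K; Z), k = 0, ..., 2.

H_0 ≅ Z,  H_1 ≅ Z/2Z,  H_2 = 0.

K has 7 vertices, 18 edges, 12 triangles.
rank ∂_0 = 0, rank ∂_1 = 6 ⇒ b_0 = 7 − 0 − 6 = 1; all invariant factors of ∂_1 are 1 so no torsion. So H_0 ≅ Z.
rank ∂_1 = 6, rank ∂_2 = 12 ⇒ b_1 = 18 − 6 − 12 = 0; ∂_2 has invariant factor(s) [2] giving torsion. So H_1 ≅ Z/2Z.
rank ∂_2 = 12, rank ∂_3 = 0 ⇒ b_2 = 12 − 12 − 0 = 0. So H_2 ≅ 0.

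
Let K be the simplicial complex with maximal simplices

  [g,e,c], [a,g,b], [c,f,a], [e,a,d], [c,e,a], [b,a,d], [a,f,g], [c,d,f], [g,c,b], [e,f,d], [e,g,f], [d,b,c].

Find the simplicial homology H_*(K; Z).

H_0 ≅ Z,  H_1 ≅ Z/2,  H_2 = 0.

Order the vertices as a < b < c < d < e < f < g. Listing each simplex with vertices in this order, K has dimension 2 with simplices:

  0-simplices (7): a, b, c, d, e, f, g
  1-simplices (18): ab, ac, ad, ae, af, ag, bc, bd, bg, cd, ce, cf, cg, de, df, ef, eg, fg
  2-simplices (12): abd, abg, ace, acf, ade, afg, bcd, bcg, cdf, ceg, def, efg

Hence C_0 ≅ Z^7, C_1 ≅ Z^18, C_2 ≅ Z^12.

The boundary map ∂_1: C_1 → C_0 sends each edge [p,q] (with p < q) to q − p. For instance
  ∂fg = g − f.
As a 7×18 matrix over Z this has rank 6, with invariant factors (1,1,1,1,1,1).

Boundary ∂_2: C_2 → C_1 sends each 2-simplex [p,q,r] to [q,r] − [p,r] + [p,q]. For instance
  ∂ceg = eg − cg + ce,
  ∂ade = de − ae + ad.
As a 18×12 matrix over Z this has rank 12, with invariant factors (1,1,1,1,1,1,1,1,1,1,1,2).

From H_k ≅ ker(∂_k) / im(∂_{k+1}) we obtain:

  H_0: rank C_0 − rank ∂_1 = 7 − 6 = 1, and the invariant factors of ∂_1 are all 1, so H_0 = Z.
  H_1: rank ker ∂_1 − rank ∂_2 = (18 − 6) − 12 = 0, and ∂_2 has invariant factor 2 > 1, so H_1 = Z/2.
  H_2: rank ker ∂_2 − rank ∂_3 = (12 − 12) − 0 = 0, and there is no ∂_3, so H_2 = 0.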